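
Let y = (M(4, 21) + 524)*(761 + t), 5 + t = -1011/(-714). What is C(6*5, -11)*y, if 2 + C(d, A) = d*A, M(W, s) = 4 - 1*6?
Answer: -15620322780/119 ≈ -1.3126e+8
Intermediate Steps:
M(W, s) = -2 (M(W, s) = 4 - 6 = -2)
t = -853/238 (t = -5 - 1011/(-714) = -5 - 1011*(-1/714) = -5 + 337/238 = -853/238 ≈ -3.5840)
C(d, A) = -2 + A*d (C(d, A) = -2 + d*A = -2 + A*d)
y = 47049165/119 (y = (-2 + 524)*(761 - 853/238) = 522*(180265/238) = 47049165/119 ≈ 3.9537e+5)
C(6*5, -11)*y = (-2 - 66*5)*(47049165/119) = (-2 - 11*30)*(47049165/119) = (-2 - 330)*(47049165/119) = -332*47049165/119 = -15620322780/119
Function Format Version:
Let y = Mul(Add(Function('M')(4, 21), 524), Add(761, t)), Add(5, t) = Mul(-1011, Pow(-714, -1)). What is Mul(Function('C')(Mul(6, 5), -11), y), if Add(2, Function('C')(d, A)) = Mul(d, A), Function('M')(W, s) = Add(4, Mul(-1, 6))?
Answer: Rational(-15620322780, 119) ≈ -1.3126e+8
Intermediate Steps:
Function('M')(W, s) = -2 (Function('M')(W, s) = Add(4, -6) = -2)
t = Rational(-853, 238) (t = Add(-5, Mul(-1011, Pow(-714, -1))) = Add(-5, Mul(-1011, Rational(-1, 714))) = Add(-5, Rational(337, 238)) = Rational(-853, 238) ≈ -3.5840)
Function('C')(d, A) = Add(-2, Mul(A, d)) (Function('C')(d, A) = Add(-2, Mul(d, A)) = Add(-2, Mul(A, d)))
y = Rational(47049165, 119) (y = Mul(Add(-2, 524), Add(761, Rational(-853, 238))) = Mul(522, Rational(180265, 238)) = Rational(47049165, 119) ≈ 3.9537e+5)
Mul(Function('C')(Mul(6, 5), -11), y) = Mul(Add(-2, Mul(-11, Mul(6, 5))), Rational(47049165, 119)) = Mul(Add(-2, Mul(-11, 30)), Rational(47049165, 119)) = Mul(Add(-2, -330), Rational(47049165, 119)) = Mul(-332, Rational(47049165, 119)) = Rational(-15620322780, 119)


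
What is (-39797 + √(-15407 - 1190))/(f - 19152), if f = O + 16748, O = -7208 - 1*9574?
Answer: 39797/19186 - I*√16597/19186 ≈ 2.0743 - 0.0067148*I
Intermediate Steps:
O = -16782 (O = -7208 - 9574 = -16782)
f = -34 (f = -16782 + 16748 = -34)
(-39797 + √(-15407 - 1190))/(f - 19152) = (-39797 + √(-15407 - 1190))/(-34 - 19152) = (-39797 + √(-16597))/(-19186) = (-39797 + I*√16597)*(-1/19186) = 39797/19186 - I*√16597/19186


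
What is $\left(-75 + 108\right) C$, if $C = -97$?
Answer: $-3201$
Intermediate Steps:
$\left(-75 + 108\right) C = \left(-75 + 108\right) \left(-97\right) = 33 \left(-97\right) = -3201$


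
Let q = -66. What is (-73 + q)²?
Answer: 19321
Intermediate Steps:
(-73 + q)² = (-73 - 66)² = (-139)² = 19321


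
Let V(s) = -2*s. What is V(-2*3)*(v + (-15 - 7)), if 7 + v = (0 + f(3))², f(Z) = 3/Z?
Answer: -336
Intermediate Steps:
v = -6 (v = -7 + (0 + 3/3)² = -7 + (0 + 3*(⅓))² = -7 + (0 + 1)² = -7 + 1² = -7 + 1 = -6)
V(-2*3)*(v + (-15 - 7)) = (-(-4)*3)*(-6 + (-15 - 7)) = (-2*(-6))*(-6 - 22) = 12*(-28) = -336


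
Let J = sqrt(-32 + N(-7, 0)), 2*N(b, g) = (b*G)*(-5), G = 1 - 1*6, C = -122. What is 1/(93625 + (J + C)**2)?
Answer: 433558/47021593049 + 488*I*sqrt(478)/47021593049 ≈ 9.2204e-6 + 2.269e-7*I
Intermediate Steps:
G = -5 (G = 1 - 6 = -5)
N(b, g) = 25*b/2 (N(b, g) = ((b*(-5))*(-5))/2 = (-5*b*(-5))/2 = (25*b)/2 = 25*b/2)
J = I*sqrt(478)/2 (J = sqrt(-32 + (25/2)*(-7)) = sqrt(-32 - 175/2) = sqrt(-239/2) = I*sqrt(478)/2 ≈ 10.932*I)
1/(93625 + (J + C)**2) = 1/(93625 + (I*sqrt(478)/2 - 122)**2) = 1/(93625 + (-122 + I*sqrt(478)/2)**2)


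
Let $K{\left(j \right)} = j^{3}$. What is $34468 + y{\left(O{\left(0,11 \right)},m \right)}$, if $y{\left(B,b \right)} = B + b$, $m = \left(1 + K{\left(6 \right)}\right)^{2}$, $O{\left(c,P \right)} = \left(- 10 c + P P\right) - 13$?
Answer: $81665$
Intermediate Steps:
$O{\left(c,P \right)} = -13 + P^{2} - 10 c$ ($O{\left(c,P \right)} = \left(- 10 c + P^{2}\right) - 13 = \left(P^{2} - 10 c\right) - 13 = -13 + P^{2} - 10 c$)
$m = 47089$ ($m = \left(1 + 6^{3}\right)^{2} = \left(1 + 216\right)^{2} = 217^{2} = 47089$)
$34468 + y{\left(O{\left(0,11 \right)},m \right)} = 34468 + \left(\left(-13 + 11^{2} - 0\right) + 47089\right) = 34468 + \left(\left(-13 + 121 + 0\right) + 47089\right) = 34468 + \left(108 + 47089\right) = 34468 + 47197 = 81665$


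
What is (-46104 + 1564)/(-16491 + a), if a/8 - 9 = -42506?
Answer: 44540/356467 ≈ 0.12495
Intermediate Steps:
a = -339976 (a = 72 + 8*(-42506) = 72 - 340048 = -339976)
(-46104 + 1564)/(-16491 + a) = (-46104 + 1564)/(-16491 - 339976) = -44540/(-356467) = -44540*(-1/356467) = 44540/356467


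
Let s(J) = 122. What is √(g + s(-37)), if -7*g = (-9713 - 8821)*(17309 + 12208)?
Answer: 2*√957370631/7 ≈ 8840.4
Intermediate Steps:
g = 547068078/7 (g = -(-9713 - 8821)*(17309 + 12208)/7 = -(-18534)*29517/7 = -⅐*(-547068078) = 547068078/7 ≈ 7.8153e+7)
√(g + s(-37)) = √(547068078/7 + 122) = √(547068932/7) = 2*√957370631/7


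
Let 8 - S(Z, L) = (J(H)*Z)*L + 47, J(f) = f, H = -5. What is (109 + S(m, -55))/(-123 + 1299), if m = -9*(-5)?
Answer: -12305/1176 ≈ -10.463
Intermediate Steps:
m = 45
S(Z, L) = -39 + 5*L*Z (S(Z, L) = 8 - ((-5*Z)*L + 47) = 8 - (-5*L*Z + 47) = 8 - (47 - 5*L*Z) = 8 + (-47 + 5*L*Z) = -39 + 5*L*Z)
(109 + S(m, -55))/(-123 + 1299) = (109 + (-39 + 5*(-55)*45))/(-123 + 1299) = (109 + (-39 - 12375))/1176 = (109 - 12414)*(1/1176) = -12305*1/1176 = -12305/1176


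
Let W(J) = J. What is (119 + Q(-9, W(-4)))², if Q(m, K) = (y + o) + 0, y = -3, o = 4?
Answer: 14400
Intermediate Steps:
Q(m, K) = 1 (Q(m, K) = (-3 + 4) + 0 = 1 + 0 = 1)
(119 + Q(-9, W(-4)))² = (119 + 1)² = 120² = 14400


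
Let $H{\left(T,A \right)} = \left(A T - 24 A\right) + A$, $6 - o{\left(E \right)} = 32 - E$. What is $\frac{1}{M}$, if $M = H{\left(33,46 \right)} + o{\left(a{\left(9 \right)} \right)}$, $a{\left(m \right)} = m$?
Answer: $\frac{1}{443} \approx 0.0022573$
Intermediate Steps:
$o{\left(E \right)} = -26 + E$ ($o{\left(E \right)} = 6 - \left(32 - E\right) = 6 + \left(-32 + E\right) = -26 + E$)
$H{\left(T,A \right)} = - 23 A + A T$ ($H{\left(T,A \right)} = \left(- 24 A + A T\right) + A = - 23 A + A T$)
$M = 443$ ($M = 46 \left(-23 + 33\right) + \left(-26 + 9\right) = 46 \cdot 10 - 17 = 460 - 17 = 443$)
$\frac{1}{M} = \frac{1}{443}$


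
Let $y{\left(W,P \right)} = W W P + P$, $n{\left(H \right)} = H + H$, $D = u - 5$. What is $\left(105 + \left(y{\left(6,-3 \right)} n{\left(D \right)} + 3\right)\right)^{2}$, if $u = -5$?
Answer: $5419584$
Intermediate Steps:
$D = -10$ ($D = -5 - 5 = -10$)
$n{\left(H \right)} = 2 H$
$y{\left(W,P \right)} = P + P W^{2}$ ($y{\left(W,P \right)} = W^{2} P + P = P W^{2} + P = P + P W^{2}$)
$\left(105 + \left(y{\left(6,-3 \right)} n{\left(D \right)} + 3\right)\right)^{2} = \left(105 + \left(- 3 \left(1 + 6^{2}\right) 2 \left(-10\right) + 3\right)\right)^{2} = \left(105 + \left(- 3 \left(1 + 36\right) \left(-20\right) + 3\right)\right)^{2} = \left(105 + \left(\left(-3\right) 37 \left(-20\right) + 3\right)\right)^{2} = \left(105 + \left(\left(-111\right) \left(-20\right) + 3\right)\right)^{2} = \left(105 + \left(2220 + 3\right)\right)^{2} = \left(105 + 2223\right)^{2} = 2328^{2} = 5419584$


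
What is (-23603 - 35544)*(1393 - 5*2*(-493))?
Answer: -373986481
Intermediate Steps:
(-23603 - 35544)*(1393 - 5*2*(-493)) = -59147*(1393 - 10*(-493)) = -59147*(1393 + 4930) = -59147*6323 = -373986481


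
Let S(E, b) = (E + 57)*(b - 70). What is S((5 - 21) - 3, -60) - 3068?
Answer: -8008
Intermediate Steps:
S(E, b) = (-70 + b)*(57 + E) (S(E, b) = (57 + E)*(-70 + b) = (-70 + b)*(57 + E))
S((5 - 21) - 3, -60) - 3068 = (-3990 - 70*((5 - 21) - 3) + 57*(-60) + ((5 - 21) - 3)*(-60)) - 3068 = (-3990 - 70*(-16 - 3) - 3420 + (-16 - 3)*(-60)) - 3068 = (-3990 - 70*(-19) - 3420 - 19*(-60)) - 3068 = (-3990 + 1330 - 3420 + 1140) - 3068 = -4940 - 3068 = -8008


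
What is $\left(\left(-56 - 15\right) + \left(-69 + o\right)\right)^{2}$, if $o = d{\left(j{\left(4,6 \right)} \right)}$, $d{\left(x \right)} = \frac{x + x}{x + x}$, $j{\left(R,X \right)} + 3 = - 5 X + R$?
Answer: $19321$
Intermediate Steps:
$j{\left(R,X \right)} = -3 + R - 5 X$ ($j{\left(R,X \right)} = -3 + \left(- 5 X + R\right) = -3 + \left(R - 5 X\right) = -3 + R - 5 X$)
$d{\left(x \right)} = 1$ ($d{\left(x \right)} = \frac{2 x}{2 x} = 2 x \frac{1}{2 x} = 1$)
$o = 1$
$\left(\left(-56 - 15\right) + \left(-69 + o\right)\right)^{2} = \left(\left(-56 - 15\right) + \left(-69 + 1\right)\right)^{2} = \left(\left(-56 - 15\right) - 68\right)^{2} = \left(-71 - 68\right)^{2} = \left(-139\right)^{2} = 19321$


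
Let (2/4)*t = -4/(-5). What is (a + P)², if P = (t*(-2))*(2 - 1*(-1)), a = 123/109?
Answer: 21316689/297025 ≈ 71.767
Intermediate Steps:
t = 8/5 (t = 2*(-4/(-5)) = 2*(-4*(-⅕)) = 2*(⅘) = 8/5 ≈ 1.6000)
a = 123/109 (a = 123*(1/109) = 123/109 ≈ 1.1284)
P = -48/5 (P = ((8/5)*(-2))*(2 - 1*(-1)) = -16*(2 + 1)/5 = -16/5*3 = -48/5 ≈ -9.6000)
(a + P)² = (123/109 - 48/5)² = (-4617/545)² = 21316689/297025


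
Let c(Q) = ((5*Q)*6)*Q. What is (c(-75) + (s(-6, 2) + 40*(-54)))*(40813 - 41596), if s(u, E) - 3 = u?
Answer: -130437621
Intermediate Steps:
s(u, E) = 3 + u
c(Q) = 30*Q**2 (c(Q) = (30*Q)*Q = 30*Q**2)
(c(-75) + (s(-6, 2) + 40*(-54)))*(40813 - 41596) = (30*(-75)**2 + ((3 - 6) + 40*(-54)))*(40813 - 41596) = (30*5625 + (-3 - 2160))*(-783) = (168750 - 2163)*(-783) = 166587*(-783) = -130437621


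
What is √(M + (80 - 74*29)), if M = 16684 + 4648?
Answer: 13*√114 ≈ 138.80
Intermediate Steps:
M = 21332
√(M + (80 - 74*29)) = √(21332 + (80 - 74*29)) = √(21332 + (80 - 2146)) = √(21332 - 2066) = √19266 = 13*√114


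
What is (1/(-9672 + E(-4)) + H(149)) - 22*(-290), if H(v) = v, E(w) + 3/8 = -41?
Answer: 507348995/77707 ≈ 6529.0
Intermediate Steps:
E(w) = -331/8 (E(w) = -3/8 - 41 = -331/8)
(1/(-9672 + E(-4)) + H(149)) - 22*(-290) = (1/(-9672 - 331/8) + 149) - 22*(-290) = (1/(-77707/8) + 149) + 6380 = (-8/77707 + 149) + 6380 = 11578335/77707 + 6380 = 507348995/77707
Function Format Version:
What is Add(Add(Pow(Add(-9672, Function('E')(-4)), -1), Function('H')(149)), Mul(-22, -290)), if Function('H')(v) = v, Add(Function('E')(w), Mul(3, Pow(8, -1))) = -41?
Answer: Rational(507348995, 77707) ≈ 6529.0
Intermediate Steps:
Function('E')(w) = Rational(-331, 8) (Function('E')(w) = Add(Rational(-3, 8), -41) = Rational(-331, 8))
Add(Add(Pow(Add(-9672, Function('E')(-4)), -1), Function('H')(149)), Mul(-22, -290)) = Add(Add(Pow(Add(-9672, Rational(-331, 8)), -1), 149), Mul(-22, -290)) = Add(Add(Pow(Rational(-77707, 8), -1), 149), 6380) = Add(Add(Rational(-8, 77707), 149), 6380) = Add(Rational(11578335, 77707), 6380) = Rational(507348995, 77707)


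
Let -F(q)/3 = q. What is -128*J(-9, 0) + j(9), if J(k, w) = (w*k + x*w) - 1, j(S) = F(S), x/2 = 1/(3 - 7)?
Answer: 101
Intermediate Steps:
x = -½ (x = 2/(3 - 7) = 2/(-4) = 2*(-¼) = -½ ≈ -0.50000)
F(q) = -3*q
j(S) = -3*S
J(k, w) = -1 - w/2 + k*w (J(k, w) = (w*k - w/2) - 1 = (k*w - w/2) - 1 = (-w/2 + k*w) - 1 = -1 - w/2 + k*w)
-128*J(-9, 0) + j(9) = -128*(-1 - ½*0 - 9*0) - 3*9 = -128*(-1 + 0 + 0) - 27 = -128*(-1) - 27 = 128 - 27 = 101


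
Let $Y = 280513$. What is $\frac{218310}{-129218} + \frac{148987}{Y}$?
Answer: $- \frac{20993495432}{18123664417} \approx -1.1583$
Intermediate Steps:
$\frac{218310}{-129218} + \frac{148987}{Y} = \frac{218310}{-129218} + \frac{148987}{280513} = 218310 \left(- \frac{1}{129218}\right) + 148987 \cdot \frac{1}{280513} = - \frac{109155}{64609} + \frac{148987}{280513} = - \frac{20993495432}{18123664417}$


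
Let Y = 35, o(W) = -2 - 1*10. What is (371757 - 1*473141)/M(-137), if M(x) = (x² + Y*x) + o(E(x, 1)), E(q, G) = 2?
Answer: -50692/6981 ≈ -7.2614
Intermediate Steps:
o(W) = -12 (o(W) = -2 - 10 = -12)
M(x) = -12 + x² + 35*x (M(x) = (x² + 35*x) - 12 = -12 + x² + 35*x)
(371757 - 1*473141)/M(-137) = (371757 - 1*473141)/(-12 + (-137)² + 35*(-137)) = (371757 - 473141)/(-12 + 18769 - 4795) = -101384/13962 = -101384*1/13962 = -50692/6981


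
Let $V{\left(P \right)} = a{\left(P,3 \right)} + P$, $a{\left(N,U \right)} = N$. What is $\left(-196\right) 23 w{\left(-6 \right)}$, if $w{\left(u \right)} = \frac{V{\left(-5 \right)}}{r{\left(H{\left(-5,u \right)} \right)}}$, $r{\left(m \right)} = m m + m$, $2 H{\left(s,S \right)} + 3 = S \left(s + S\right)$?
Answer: $\frac{5152}{117} \approx 44.034$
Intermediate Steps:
$H{\left(s,S \right)} = - \frac{3}{2} + \frac{S \left(S + s\right)}{2}$ ($H{\left(s,S \right)} = - \frac{3}{2} + \frac{S \left(s + S\right)}{2} = - \frac{3}{2} + \frac{S \left(S + s\right)}{2}$)
$r{\left(m \right)} = m + m^{2}$ ($r{\left(m \right)} = m^{2} + m = m + m^{2}$)
$V{\left(P \right)} = 2 P$ ($V{\left(P \right)} = P + P = 2 P$)
$w{\left(u \right)} = - \frac{10}{\left(- \frac{3}{2} + \frac{u^{2}}{2} - \frac{5 u}{2}\right) \left(- \frac{1}{2} + \frac{u^{2}}{2} - \frac{5 u}{2}\right)}$ ($w{\left(u \right)} = \frac{2 \left(-5\right)}{\left(- \frac{3}{2} + \frac{u^{2}}{2} + \frac{1}{2} u \left(-5\right)\right) \left(1 + \left(- \frac{3}{2} + \frac{u^{2}}{2} + \frac{1}{2} u \left(-5\right)\right)\right)} = - \frac{10}{\left(- \frac{3}{2} + \frac{u^{2}}{2} - \frac{5 u}{2}\right) \left(1 - \left(\frac{3}{2} - \frac{u^{2}}{2} + \frac{5 u}{2}\right)\right)} = - \frac{10}{\left(- \frac{3}{2} + \frac{u^{2}}{2} - \frac{5 u}{2}\right) \left(- \frac{1}{2} + \frac{u^{2}}{2} - \frac{5 u}{2}\right)}$)
$\left(-196\right) 23 w{\left(-6 \right)} = \left(-196\right) 23 \left(- \frac{40}{\left(1 - \left(-6\right)^{2} + 5 \left(-6\right)\right) \left(3 - \left(-6\right)^{2} + 5 \left(-6\right)\right)}\right) = - 4508 \left(- \frac{40}{\left(1 - 36 - 30\right) \left(3 - 36 - 30\right)}\right) = - 4508 \left(- \frac{40}{\left(-65\right) \left(-63\right)}\right) = - 4508 \left(\left(-40\right) \left(- \frac{1}{65}\right) \left(- \frac{1}{63}\right)\right) = \left(-4508\right) \left(- \frac{8}{819}\right) = \frac{5152}{117}$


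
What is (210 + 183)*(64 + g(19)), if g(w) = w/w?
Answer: 25545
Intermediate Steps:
g(w) = 1
(210 + 183)*(64 + g(19)) = (210 + 183)*(64 + 1) = 393*65 = 25545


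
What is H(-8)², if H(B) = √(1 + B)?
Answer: -7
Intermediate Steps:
H(-8)² = (√(1 - 8))² = (√(-7))² = (I*√7)² = -7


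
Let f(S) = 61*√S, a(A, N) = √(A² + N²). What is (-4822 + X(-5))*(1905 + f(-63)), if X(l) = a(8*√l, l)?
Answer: -3*(635 + 61*I*√7)*(4822 - I*√295) ≈ -9.1942e+6 - 2.302e+6*I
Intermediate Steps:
X(l) = √(l² + 64*l) (X(l) = √((8*√l)² + l²) = √(64*l + l²) = √(l² + 64*l))
(-4822 + X(-5))*(1905 + f(-63)) = (-4822 + √(-5*(64 - 5)))*(1905 + 61*√(-63)) = (-4822 + √(-5*59))*(1905 + 61*(3*I*√7)) = (-4822 + √(-295))*(1905 + 183*I*√7) = (-4822 + I*√295)*(1905 + 183*I*√7)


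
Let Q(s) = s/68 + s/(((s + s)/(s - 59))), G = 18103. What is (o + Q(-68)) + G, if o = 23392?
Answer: 82861/2 ≈ 41431.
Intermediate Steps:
Q(s) = -59/2 + 35*s/68 (Q(s) = s*(1/68) + s/(((2*s)/(-59 + s))) = s/68 + s/((2*s/(-59 + s))) = s/68 + s*((-59 + s)/(2*s)) = s/68 + (-59/2 + s/2) = -59/2 + 35*s/68)
(o + Q(-68)) + G = (23392 + (-59/2 + (35/68)*(-68))) + 18103 = (23392 + (-59/2 - 35)) + 18103 = (23392 - 129/2) + 18103 = 46655/2 + 18103 = 82861/2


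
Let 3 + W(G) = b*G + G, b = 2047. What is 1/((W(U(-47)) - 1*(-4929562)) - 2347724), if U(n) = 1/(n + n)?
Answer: 47/121345221 ≈ 3.8732e-7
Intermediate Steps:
U(n) = 1/(2*n)
W(G) = -3 + 2048*G (W(G) = -3 + (2047*G + G) = -3 + 2048*G)
1/((W(U(-47)) - 1*(-4929562)) - 2347724) = 1/(((-3 + 2048*((1/2)/(-47))) - 1*(-4929562)) - 2347724) = 1/(((-3 + 2048*((1/2)*(-1/47))) + 4929562) - 2347724) = 1/(((-3 + 2048*(-1/94)) + 4929562) - 2347724) = 1/(((-3 - 1024/47) + 4929562) - 2347724) = 1/((-1165/47 + 4929562) - 2347724) = 1/(231688249/47 - 2347724) = 1/(121345221/47) = 47/121345221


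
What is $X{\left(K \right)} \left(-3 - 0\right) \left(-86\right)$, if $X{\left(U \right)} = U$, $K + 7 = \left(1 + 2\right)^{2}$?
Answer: $516$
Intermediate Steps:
$K = 2$ ($K = -7 + \left(1 + 2\right)^{2} = -7 + 3^{2} = -7 + 9 = 2$)
$X{\left(K \right)} \left(-3 - 0\right) \left(-86\right) = 2 \left(-3 - 0\right) \left(-86\right) = 2 \left(-3 + 0\right) \left(-86\right) = 2 \left(-3\right) \left(-86\right) = \left(-6\right) \left(-86\right) = 516$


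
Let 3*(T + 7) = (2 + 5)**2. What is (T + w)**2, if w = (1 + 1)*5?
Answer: 3364/9 ≈ 373.78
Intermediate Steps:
w = 10 (w = 2*5 = 10)
T = 28/3 (T = -7 + (2 + 5)**2/3 = -7 + (1/3)*7**2 = -7 + (1/3)*49 = -7 + 49/3 = 28/3 ≈ 9.3333)
(T + w)**2 = (28/3 + 10)**2 = (58/3)**2 = 3364/9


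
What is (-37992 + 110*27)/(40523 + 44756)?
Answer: -35022/85279 ≈ -0.41068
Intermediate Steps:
(-37992 + 110*27)/(40523 + 44756) = (-37992 + 2970)/85279 = -35022*1/85279 = -35022/85279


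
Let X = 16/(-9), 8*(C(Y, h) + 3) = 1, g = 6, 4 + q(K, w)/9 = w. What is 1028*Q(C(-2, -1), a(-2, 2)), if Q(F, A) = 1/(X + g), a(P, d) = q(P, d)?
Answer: 4626/19 ≈ 243.47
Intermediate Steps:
q(K, w) = -36 + 9*w
C(Y, h) = -23/8 (C(Y, h) = -3 + (⅛)*1 = -3 + ⅛ = -23/8)
X = -16/9 (X = 16*(-⅑) = -16/9 ≈ -1.7778)
a(P, d) = -36 + 9*d
Q(F, A) = 9/38 (Q(F, A) = 1/(-16/9 + 6) = 1/(38/9) = 9/38)
1028*Q(C(-2, -1), a(-2, 2)) = 1028*(9/38) = 4626/19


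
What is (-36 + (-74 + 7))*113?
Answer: -11639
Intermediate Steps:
(-36 + (-74 + 7))*113 = (-36 - 67)*113 = -103*113 = -11639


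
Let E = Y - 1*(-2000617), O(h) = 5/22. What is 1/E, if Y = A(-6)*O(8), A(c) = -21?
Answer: 22/44013469 ≈ 4.9985e-7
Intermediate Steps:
O(h) = 5/22 (O(h) = 5*(1/22) = 5/22)
Y = -105/22 (Y = -21*5/22 = -105/22 ≈ -4.7727)
E = 44013469/22 (E = -105/22 - 1*(-2000617) = -105/22 + 2000617 = 44013469/22 ≈ 2.0006e+6)
1/E = 1/(44013469/22) = 22/44013469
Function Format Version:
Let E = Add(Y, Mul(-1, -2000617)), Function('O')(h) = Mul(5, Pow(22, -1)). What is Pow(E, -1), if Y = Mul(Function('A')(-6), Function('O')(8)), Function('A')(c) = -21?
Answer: Rational(22, 44013469) ≈ 4.9985e-7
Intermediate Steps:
Function('O')(h) = Rational(5, 22) (Function('O')(h) = Mul(5, Rational(1, 22)) = Rational(5, 22))
Y = Rational(-105, 22) (Y = Mul(-21, Rational(5, 22)) = Rational(-105, 22) ≈ -4.7727)
E = Rational(44013469, 22) (E = Add(Rational(-105, 22), Mul(-1, -2000617)) = Add(Rational(-105, 22), 2000617) = Rational(44013469, 22) ≈ 2.0006e+6)
Pow(E, -1) = Pow(Rational(44013469, 22), -1) = Rational(22, 44013469)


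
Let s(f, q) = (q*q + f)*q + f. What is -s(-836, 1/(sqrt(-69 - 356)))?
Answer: 836 - 355301*I*sqrt(17)/36125 ≈ 836.0 - 40.552*I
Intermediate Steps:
s(f, q) = f + q*(f + q**2) (s(f, q) = (q**2 + f)*q + f = (f + q**2)*q + f = q*(f + q**2) + f = f + q*(f + q**2))
-s(-836, 1/(sqrt(-69 - 356))) = -(-836 + (1/(sqrt(-69 - 356)))**3 - 836/sqrt(-69 - 356)) = -(-836 + (1/(sqrt(-425)))**3 - 836*(-I*sqrt(17)/85)) = -(-836 + (1/(5*I*sqrt(17)))**3 - 836*(-I*sqrt(17)/85)) = -(-836 + (-I*sqrt(17)/85)**3 - (-836)*I*sqrt(17)/85) = -(-836 + I*sqrt(17)/36125 + 836*I*sqrt(17)/85) = -(-836 + 355301*I*sqrt(17)/36125) = 836 - 355301*I*sqrt(17)/36125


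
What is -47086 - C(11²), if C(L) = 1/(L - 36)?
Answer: -4002311/85 ≈ -47086.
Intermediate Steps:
C(L) = 1/(-36 + L)
-47086 - C(11²) = -47086 - 1/(-36 + 11²) = -47086 - 1/(-36 + 121) = -47086 - 1/85 = -4002311/85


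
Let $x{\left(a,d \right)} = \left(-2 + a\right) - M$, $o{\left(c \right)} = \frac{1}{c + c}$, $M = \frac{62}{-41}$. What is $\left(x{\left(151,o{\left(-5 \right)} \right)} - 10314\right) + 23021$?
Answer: $\frac{527158}{41} \approx 12858.0$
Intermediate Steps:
$M = - \frac{62}{41}$ ($M = 62 \left(- \frac{1}{41}\right) = - \frac{62}{41} \approx -1.5122$)
$o{\left(c \right)} = \frac{1}{2 c}$
$x{\left(a,d \right)} = - \frac{20}{41} + a$ ($x{\left(a,d \right)} = \left(-2 + a\right) - - \frac{62}{41} = \left(-2 + a\right) + \frac{62}{41} = - \frac{20}{41} + a$)
$\left(x{\left(151,o{\left(-5 \right)} \right)} - 10314\right) + 23021 = \left(\left(- \frac{20}{41} + 151\right) - 10314\right) + 23021 = \left(\frac{6171}{41} - 10314\right) + 23021 = - \frac{416703}{41} + 23021 = \frac{527158}{41}$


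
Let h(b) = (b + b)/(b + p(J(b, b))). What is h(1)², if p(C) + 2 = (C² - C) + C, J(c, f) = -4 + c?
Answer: 1/16 ≈ 0.062500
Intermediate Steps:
p(C) = -2 + C² (p(C) = -2 + ((C² - C) + C) = -2 + C²)
h(b) = 2*b/(-2 + b + (-4 + b)²) (h(b) = (b + b)/(b + (-2 + (-4 + b)²)) = (2*b)/(-2 + b + (-4 + b)²) = 2*b/(-2 + b + (-4 + b)²))
h(1)² = (2*1/(-2 + 1 + (-4 + 1)²))² = (2*1/(-2 + 1 + (-3)²))² = (2*1/(-2 + 1 + 9))² = (2*1/8)² = (2*1*(⅛))² = (¼)² = 1/16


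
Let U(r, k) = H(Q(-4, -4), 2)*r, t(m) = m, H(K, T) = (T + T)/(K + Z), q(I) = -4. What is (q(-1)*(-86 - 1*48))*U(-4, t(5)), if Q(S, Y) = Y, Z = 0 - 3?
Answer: 8576/7 ≈ 1225.1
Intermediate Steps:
Z = -3
H(K, T) = 2*T/(-3 + K) (H(K, T) = (T + T)/(K - 3) = (2*T)/(-3 + K) = 2*T/(-3 + K))
U(r, k) = -4*r/7 (U(r, k) = (2*2/(-3 - 4))*r = (2*2/(-7))*r = (2*2*(-⅐))*r = -4*r/7)
(q(-1)*(-86 - 1*48))*U(-4, t(5)) = (-4*(-86 - 1*48))*(-4/7*(-4)) = -4*(-86 - 48)*(16/7) = -4*(-134)*(16/7) = 536*(16/7) = 8576/7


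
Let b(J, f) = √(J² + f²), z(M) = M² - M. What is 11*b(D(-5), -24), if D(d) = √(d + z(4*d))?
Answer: 11*√991 ≈ 346.28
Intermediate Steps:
D(d) = √(d + 4*d*(-1 + 4*d)) (D(d) = √(d + (4*d)*(-1 + 4*d)) = √(d + 4*d*(-1 + 4*d)))
11*b(D(-5), -24) = 11*√((√(-5*(-3 + 16*(-5))))² + (-24)²) = 11*√((√(-5*(-3 - 80)))² + 576) = 11*√((√(-5*(-83)))² + 576) = 11*√((√415)² + 576) = 11*√(415 + 576) = 11*√991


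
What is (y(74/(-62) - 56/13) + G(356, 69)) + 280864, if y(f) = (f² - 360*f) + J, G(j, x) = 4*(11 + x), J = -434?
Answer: 45922884199/162409 ≈ 2.8276e+5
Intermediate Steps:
G(j, x) = 44 + 4*x
y(f) = -434 + f² - 360*f (y(f) = (f² - 360*f) - 434 = -434 + f² - 360*f)
(y(74/(-62) - 56/13) + G(356, 69)) + 280864 = ((-434 + (74/(-62) - 56/13)² - 360*(74/(-62) - 56/13)) + (44 + 4*69)) + 280864 = ((-434 + (74*(-1/62) - 56*1/13)² - 360*(74*(-1/62) - 56*1/13)) + (44 + 276)) + 280864 = ((-434 + (-37/31 - 56/13)² - 360*(-37/31 - 56/13)) + 320) + 280864 = ((-434 + (-2217/403)² - 360*(-2217/403)) + 320) + 280864 = ((-434 + 4915089/162409 + 798120/403) + 320) + 280864 = (256071943/162409 + 320) + 280864 = 308042823/162409 + 280864 = 45922884199/162409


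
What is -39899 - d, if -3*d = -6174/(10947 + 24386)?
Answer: -1409753425/35333 ≈ -39899.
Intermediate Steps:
d = 2058/35333 (d = -(-2058)/(10947 + 24386) = -(-2058)/35333 = -⅓*(-6174/35333) = 2058/35333 ≈ 0.058246)
-39899 - d = -39899 - 1*2058/35333 = -39899 - 2058/35333 = -1409753425/35333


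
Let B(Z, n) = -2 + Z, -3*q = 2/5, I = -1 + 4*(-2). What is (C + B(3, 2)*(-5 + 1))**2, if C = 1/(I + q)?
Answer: 316969/18769 ≈ 16.888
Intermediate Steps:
I = -9 (I = -1 - 8 = -9)
q = -2/15 (q = -2/(3*5) = -1/3*2/5 = -2/15 ≈ -0.13333)
C = -15/137 (C = 1/(-9 - 2/15) = 1/(-137/15) = -15/137 ≈ -0.10949)
(C + B(3, 2)*(-5 + 1))**2 = (-15/137 + (-2 + 3)*(-5 + 1))**2 = (-15/137 + 1*(-4))**2 = (-15/137 - 4)**2 = (-563/137)**2 = 316969/18769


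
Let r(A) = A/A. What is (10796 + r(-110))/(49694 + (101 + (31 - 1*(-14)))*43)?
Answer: 10797/55972 ≈ 0.19290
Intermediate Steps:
r(A) = 1
(10796 + r(-110))/(49694 + (101 + (31 - 1*(-14)))*43) = (10796 + 1)/(49694 + (101 + (31 - 1*(-14)))*43) = 10797/(49694 + (101 + (31 + 14))*43) = 10797/(49694 + (101 + 45)*43) = 10797/(49694 + 146*43) = 10797/(49694 + 6278) = 10797/55972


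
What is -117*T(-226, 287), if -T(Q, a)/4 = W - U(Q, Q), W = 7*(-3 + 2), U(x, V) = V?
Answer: 102492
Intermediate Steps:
W = -7 (W = 7*(-1) = -7)
T(Q, a) = 28 + 4*Q (T(Q, a) = -4*(-7 - Q) = 28 + 4*Q)
-117*T(-226, 287) = -117*(28 + 4*(-226)) = -117*(28 - 904) = -117*(-876) = 102492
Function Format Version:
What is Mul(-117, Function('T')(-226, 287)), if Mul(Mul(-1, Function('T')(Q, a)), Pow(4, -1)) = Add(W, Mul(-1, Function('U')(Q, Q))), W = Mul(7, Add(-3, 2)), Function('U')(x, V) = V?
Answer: 102492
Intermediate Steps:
W = -7 (W = Mul(7, -1) = -7)
Function('T')(Q, a) = Add(28, Mul(4, Q)) (Function('T')(Q, a) = Mul(-4, Add(-7, Mul(-1, Q))) = Add(28, Mul(4, Q)))
Mul(-117, Function('T')(-226, 287)) = Mul(-117, Add(28, Mul(4, -226))) = Mul(-117, Add(28, -904)) = Mul(-117, -876) = 102492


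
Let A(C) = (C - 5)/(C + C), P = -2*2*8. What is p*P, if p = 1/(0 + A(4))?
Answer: 256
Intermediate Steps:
P = -32 (P = -4*8 = -32)
A(C) = (-5 + C)/(2*C) (A(C) = (-5 + C)/((2*C)) = (-5 + C)*(1/(2*C)) = (-5 + C)/(2*C))
p = -8 (p = 1/(0 + (½)*(-5 + 4)/4) = 1/(0 + (½)*(¼)*(-1)) = 1/(0 - ⅛) = 1/(-⅛) = -8)
p*P = -8*(-32) = 256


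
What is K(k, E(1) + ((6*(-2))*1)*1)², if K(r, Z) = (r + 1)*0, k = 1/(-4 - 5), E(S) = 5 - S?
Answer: 0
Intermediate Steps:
k = -⅑ (k = 1/(-9) = -⅑ ≈ -0.11111)
K(r, Z) = 0 (K(r, Z) = (1 + r)*0 = 0)
K(k, E(1) + ((6*(-2))*1)*1)² = 0² = 0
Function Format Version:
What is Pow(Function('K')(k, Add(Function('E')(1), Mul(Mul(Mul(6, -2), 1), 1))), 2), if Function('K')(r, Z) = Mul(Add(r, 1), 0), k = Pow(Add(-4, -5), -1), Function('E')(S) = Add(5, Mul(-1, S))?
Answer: 0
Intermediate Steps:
k = Rational(-1, 9) (k = Pow(-9, -1) = Rational(-1, 9) ≈ -0.11111)
Function('K')(r, Z) = 0 (Function('K')(r, Z) = Mul(Add(1, r), 0) = 0)
Pow(Function('K')(k, Add(Function('E')(1), Mul(Mul(Mul(6, -2), 1), 1))), 2) = Pow(0, 2) = 0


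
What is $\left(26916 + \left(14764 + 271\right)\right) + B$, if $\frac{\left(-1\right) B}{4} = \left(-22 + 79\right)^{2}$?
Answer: $28955$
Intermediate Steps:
$B = -12996$ ($B = - 4 \left(-22 + 79\right)^{2} = - 4 \cdot 57^{2} = \left(-4\right) 3249 = -12996$)
$\left(26916 + \left(14764 + 271\right)\right) + B = \left(26916 + \left(14764 + 271\right)\right) - 12996 = \left(26916 + 15035\right) - 12996 = 41951 - 12996 = 28955$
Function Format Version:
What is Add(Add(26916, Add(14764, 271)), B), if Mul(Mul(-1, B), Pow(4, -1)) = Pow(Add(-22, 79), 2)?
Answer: 28955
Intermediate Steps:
B = -12996 (B = Mul(-4, Pow(Add(-22, 79), 2)) = Mul(-4, Pow(57, 2)) = Mul(-4, 3249) = -12996)
Add(Add(26916, Add(14764, 271)), B) = Add(Add(26916, Add(14764, 271)), -12996) = Add(Add(26916, 15035), -12996) = Add(41951, -12996) = 28955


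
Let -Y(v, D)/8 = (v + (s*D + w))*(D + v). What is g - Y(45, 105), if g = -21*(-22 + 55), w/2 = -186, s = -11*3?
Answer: -4551093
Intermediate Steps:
s = -33
w = -372 (w = 2*(-186) = -372)
g = -693 (g = -21*33 = -693)
Y(v, D) = -8*(D + v)*(-372 + v - 33*D) (Y(v, D) = -8*(v + (-33*D - 372))*(D + v) = -8*(v + (-372 - 33*D))*(D + v) = -8*(-372 + v - 33*D)*(D + v) = -8*(D + v)*(-372 + v - 33*D))
g - Y(45, 105) = -693 - (-8*45**2 + 264*105**2 + 2976*105 + 2976*45 + 256*105*45) = -693 - (-8*2025 + 264*11025 + 312480 + 133920 + 1209600) = -693 - (-16200 + 2910600 + 312480 + 133920 + 1209600) = -693 - 1*4550400 = -693 - 4550400 = -4551093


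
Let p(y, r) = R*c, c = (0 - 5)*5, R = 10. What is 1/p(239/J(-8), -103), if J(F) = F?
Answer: -1/250 ≈ -0.0040000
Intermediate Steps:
c = -25 (c = -5*5 = -25)
p(y, r) = -250 (p(y, r) = 10*(-25) = -250)
1/p(239/J(-8), -103) = 1/(-250) = -1/250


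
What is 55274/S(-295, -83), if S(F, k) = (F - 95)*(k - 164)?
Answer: 27637/48165 ≈ 0.57380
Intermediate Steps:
S(F, k) = (-164 + k)*(-95 + F) (S(F, k) = (-95 + F)*(-164 + k) = (-164 + k)*(-95 + F))
55274/S(-295, -83) = 55274/(15580 - 164*(-295) - 95*(-83) - 295*(-83)) = 55274/(15580 + 48380 + 7885 + 24485) = 55274/96330 = 55274*(1/96330) = 27637/48165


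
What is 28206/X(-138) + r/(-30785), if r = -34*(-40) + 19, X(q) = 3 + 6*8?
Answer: 289417127/523345 ≈ 553.01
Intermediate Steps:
X(q) = 51 (X(q) = 3 + 48 = 51)
r = 1379 (r = 1360 + 19 = 1379)
28206/X(-138) + r/(-30785) = 28206/51 + 1379/(-30785) = 28206*(1/51) + 1379*(-1/30785) = 9402/17 - 1379/30785 = 289417127/523345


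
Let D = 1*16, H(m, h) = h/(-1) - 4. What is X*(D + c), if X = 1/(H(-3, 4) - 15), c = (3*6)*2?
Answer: -52/23 ≈ -2.2609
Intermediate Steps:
H(m, h) = -4 - h (H(m, h) = -h - 4 = -4 - h)
c = 36 (c = 18*2 = 36)
D = 16
X = -1/23 (X = 1/((-4 - 1*4) - 15) = 1/((-4 - 4) - 15) = 1/(-8 - 15) = 1/(-23) = -1/23 ≈ -0.043478)
X*(D + c) = -(16 + 36)/23 = -1/23*52 = -52/23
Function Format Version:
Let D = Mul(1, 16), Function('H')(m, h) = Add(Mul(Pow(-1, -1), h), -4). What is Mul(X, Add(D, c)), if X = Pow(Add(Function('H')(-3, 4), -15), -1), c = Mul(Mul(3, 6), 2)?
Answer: Rational(-52, 23) ≈ -2.2609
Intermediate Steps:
Function('H')(m, h) = Add(-4, Mul(-1, h)) (Function('H')(m, h) = Add(Mul(-1, h), -4) = Add(-4, Mul(-1, h)))
c = 36 (c = Mul(18, 2) = 36)
D = 16
X = Rational(-1, 23) (X = Pow(Add(Add(-4, Mul(-1, 4)), -15), -1) = Pow(Add(Add(-4, -4), -15), -1) = Pow(Add(-8, -15), -1) = Pow(-23, -1) = Rational(-1, 23) ≈ -0.043478)
Mul(X, Add(D, c)) = Mul(Rational(-1, 23), Add(16, 36)) = Mul(Rational(-1, 23), 52) = Rational(-52, 23)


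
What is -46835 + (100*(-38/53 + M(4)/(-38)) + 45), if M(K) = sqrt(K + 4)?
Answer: -2483670/53 - 100*sqrt(2)/19 ≈ -46869.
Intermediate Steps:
M(K) = sqrt(4 + K)
-46835 + (100*(-38/53 + M(4)/(-38)) + 45) = -46835 + (100*(-38/53 + sqrt(4 + 4)/(-38)) + 45) = -46835 + (100*(-38*1/53 + sqrt(8)*(-1/38)) + 45) = -46835 + (100*(-38/53 + (2*sqrt(2))*(-1/38)) + 45) = -46835 + (100*(-38/53 - sqrt(2)/19) + 45) = -46835 + ((-3800/53 - 100*sqrt(2)/19) + 45) = -46835 + (-1415/53 - 100*sqrt(2)/19) = -2483670/53 - 100*sqrt(2)/19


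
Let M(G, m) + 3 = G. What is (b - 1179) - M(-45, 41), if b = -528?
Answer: -1659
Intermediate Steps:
M(G, m) = -3 + G
(b - 1179) - M(-45, 41) = (-528 - 1179) - (-3 - 45) = -1707 - 1*(-48) = -1707 + 48 = -1659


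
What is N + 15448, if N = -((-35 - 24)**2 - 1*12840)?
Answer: 24807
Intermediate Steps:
N = 9359 (N = -((-59)**2 - 12840) = -(3481 - 12840) = -1*(-9359) = 9359)
N + 15448 = 9359 + 15448 = 24807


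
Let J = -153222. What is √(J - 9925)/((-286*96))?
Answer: -I*√163147/27456 ≈ -0.014711*I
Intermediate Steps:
√(J - 9925)/((-286*96)) = √(-153222 - 9925)/((-286*96)) = √(-163147)/(-27456) = (I*√163147)*(-1/27456) = -I*√163147/27456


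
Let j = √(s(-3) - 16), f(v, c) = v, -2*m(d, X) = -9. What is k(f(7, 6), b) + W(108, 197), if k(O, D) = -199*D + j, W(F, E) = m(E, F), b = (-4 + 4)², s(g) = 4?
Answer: 9/2 + 2*I*√3 ≈ 4.5 + 3.4641*I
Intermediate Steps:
m(d, X) = 9/2 (m(d, X) = -½*(-9) = 9/2)
b = 0 (b = 0² = 0)
W(F, E) = 9/2
j = 2*I*√3 (j = √(4 - 16) = √(-12) = 2*I*√3 ≈ 3.4641*I)
k(O, D) = -199*D + 2*I*√3
k(f(7, 6), b) + W(108, 197) = (-199*0 + 2*I*√3) + 9/2 = (0 + 2*I*√3) + 9/2 = 2*I*√3 + 9/2 = 9/2 + 2*I*√3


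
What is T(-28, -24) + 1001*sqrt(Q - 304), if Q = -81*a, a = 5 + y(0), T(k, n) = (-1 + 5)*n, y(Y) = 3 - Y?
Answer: -96 + 2002*I*sqrt(238) ≈ -96.0 + 30885.0*I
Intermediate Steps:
T(k, n) = 4*n
a = 8 (a = 5 + (3 - 1*0) = 5 + (3 + 0) = 5 + 3 = 8)
Q = -648 (Q = -81*8 = -648)
T(-28, -24) + 1001*sqrt(Q - 304) = 4*(-24) + 1001*sqrt(-648 - 304) = -96 + 1001*sqrt(-952) = -96 + 1001*(2*I*sqrt(238)) = -96 + 2002*I*sqrt(238)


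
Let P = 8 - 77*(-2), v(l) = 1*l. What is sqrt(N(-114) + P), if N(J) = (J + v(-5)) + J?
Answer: I*sqrt(71) ≈ 8.4261*I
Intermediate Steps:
v(l) = l
N(J) = -5 + 2*J (N(J) = (J - 5) + J = (-5 + J) + J = -5 + 2*J)
P = 162 (P = 8 + 154 = 162)
sqrt(N(-114) + P) = sqrt((-5 + 2*(-114)) + 162) = sqrt((-5 - 228) + 162) = sqrt(-233 + 162) = sqrt(-71) = I*sqrt(71)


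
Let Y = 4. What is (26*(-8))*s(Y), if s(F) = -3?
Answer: 624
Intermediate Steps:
(26*(-8))*s(Y) = (26*(-8))*(-3) = -208*(-3) = 624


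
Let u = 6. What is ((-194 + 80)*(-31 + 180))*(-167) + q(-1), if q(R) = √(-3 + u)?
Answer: 2836662 + √3 ≈ 2.8367e+6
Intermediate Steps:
q(R) = √3 (q(R) = √(-3 + 6) = √3)
((-194 + 80)*(-31 + 180))*(-167) + q(-1) = ((-194 + 80)*(-31 + 180))*(-167) + √3 = -114*149*(-167) + √3 = -16986*(-167) + √3 = 2836662 + √3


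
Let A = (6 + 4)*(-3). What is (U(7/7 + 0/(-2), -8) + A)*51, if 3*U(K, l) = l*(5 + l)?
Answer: -1122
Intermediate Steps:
U(K, l) = l*(5 + l)/3 (U(K, l) = (l*(5 + l))/3 = l*(5 + l)/3)
A = -30 (A = 10*(-3) = -30)
(U(7/7 + 0/(-2), -8) + A)*51 = ((⅓)*(-8)*(5 - 8) - 30)*51 = ((⅓)*(-8)*(-3) - 30)*51 = (8 - 30)*51 = -22*51 = -1122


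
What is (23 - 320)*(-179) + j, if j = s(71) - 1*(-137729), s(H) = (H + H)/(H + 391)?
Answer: 44096123/231 ≈ 1.9089e+5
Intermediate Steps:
s(H) = 2*H/(391 + H) (s(H) = (2*H)/(391 + H) = 2*H/(391 + H))
j = 31815470/231 (j = 2*71/(391 + 71) - 1*(-137729) = 2*71/462 + 137729 = 2*71*(1/462) + 137729 = 71/231 + 137729 = 31815470/231 ≈ 1.3773e+5)
(23 - 320)*(-179) + j = (23 - 320)*(-179) + 31815470/231 = -297*(-179) + 31815470/231 = 53163 + 31815470/231 = 44096123/231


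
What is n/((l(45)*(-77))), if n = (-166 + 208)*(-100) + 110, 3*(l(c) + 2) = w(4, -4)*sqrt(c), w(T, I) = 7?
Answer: 8180/18557 + 4090*sqrt(5)/2651 ≈ 3.8906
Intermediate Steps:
l(c) = -2 + 7*sqrt(c)/3 (l(c) = -2 + (7*sqrt(c))/3 = -2 + 7*sqrt(c)/3)
n = -4090 (n = 42*(-100) + 110 = -4200 + 110 = -4090)
n/((l(45)*(-77))) = -4090*(-1/(77*(-2 + 7*sqrt(45)/3))) = -4090*(-1/(77*(-2 + 7*(3*sqrt(5))/3))) = -4090*(-1/(77*(-2 + 7*sqrt(5)))) = -4090/(154 - 539*sqrt(5))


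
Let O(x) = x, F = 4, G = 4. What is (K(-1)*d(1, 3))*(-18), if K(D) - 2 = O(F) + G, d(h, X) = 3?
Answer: -540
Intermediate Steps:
K(D) = 10 (K(D) = 2 + (4 + 4) = 2 + 8 = 10)
(K(-1)*d(1, 3))*(-18) = (10*3)*(-18) = 30*(-18) = -540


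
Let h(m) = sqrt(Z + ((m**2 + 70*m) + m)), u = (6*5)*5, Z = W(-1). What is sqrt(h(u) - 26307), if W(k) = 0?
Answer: sqrt(-26307 + 5*sqrt(1326)) ≈ 161.63*I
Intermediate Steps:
Z = 0
u = 150 (u = 30*5 = 150)
h(m) = sqrt(m**2 + 71*m) (h(m) = sqrt(0 + ((m**2 + 70*m) + m)) = sqrt(0 + (m**2 + 71*m)) = sqrt(m**2 + 71*m))
sqrt(h(u) - 26307) = sqrt(sqrt(150*(71 + 150)) - 26307) = sqrt(sqrt(150*221) - 26307) = sqrt(sqrt(33150) - 26307) = sqrt(5*sqrt(1326) - 26307) = sqrt(-26307 + 5*sqrt(1326))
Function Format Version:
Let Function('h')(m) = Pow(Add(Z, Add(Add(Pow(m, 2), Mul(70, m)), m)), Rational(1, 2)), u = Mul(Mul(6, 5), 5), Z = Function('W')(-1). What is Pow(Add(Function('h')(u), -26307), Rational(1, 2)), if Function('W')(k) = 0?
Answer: Pow(Add(-26307, Mul(5, Pow(1326, Rational(1, 2)))), Rational(1, 2)) ≈ Mul(161.63, I)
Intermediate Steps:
Z = 0
u = 150 (u = Mul(30, 5) = 150)
Function('h')(m) = Pow(Add(Pow(m, 2), Mul(71, m)), Rational(1, 2)) (Function('h')(m) = Pow(Add(0, Add(Add(Pow(m, 2), Mul(70, m)), m)), Rational(1, 2)) = Pow(Add(0, Add(Pow(m, 2), Mul(71, m))), Rational(1, 2)) = Pow(Add(Pow(m, 2), Mul(71, m)), Rational(1, 2)))
Pow(Add(Function('h')(u), -26307), Rational(1, 2)) = Pow(Add(Pow(Mul(150, Add(71, 150)), Rational(1, 2)), -26307), Rational(1, 2)) = Pow(Add(Pow(Mul(150, 221), Rational(1, 2)), -26307), Rational(1, 2)) = Pow(Add(Pow(33150, Rational(1, 2)), -26307), Rational(1, 2)) = Pow(Add(Mul(5, Pow(1326, Rational(1, 2))), -26307), Rational(1, 2)) = Pow(Add(-26307, Mul(5, Pow(1326, Rational(1, 2)))), Rational(1, 2))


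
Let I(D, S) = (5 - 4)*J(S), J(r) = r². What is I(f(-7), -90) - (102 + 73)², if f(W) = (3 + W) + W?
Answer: -22525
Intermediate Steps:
f(W) = 3 + 2*W
I(D, S) = S² (I(D, S) = (5 - 4)*S² = 1*S² = S²)
I(f(-7), -90) - (102 + 73)² = (-90)² - (102 + 73)² = 8100 - 1*175² = 8100 - 1*30625 = 8100 - 30625 = -22525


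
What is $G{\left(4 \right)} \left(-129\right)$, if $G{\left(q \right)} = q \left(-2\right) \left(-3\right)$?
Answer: $-3096$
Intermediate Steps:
$G{\left(q \right)} = 6 q$ ($G{\left(q \right)} = - 2 q \left(-3\right) = 6 q$)
$G{\left(4 \right)} \left(-129\right) = 6 \cdot 4 \left(-129\right) = 24 \left(-129\right) = -3096$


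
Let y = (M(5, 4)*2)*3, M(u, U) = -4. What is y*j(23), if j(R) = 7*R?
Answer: -3864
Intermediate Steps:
y = -24 (y = -4*2*3 = -8*3 = -24)
y*j(23) = -168*23 = -24*161 = -3864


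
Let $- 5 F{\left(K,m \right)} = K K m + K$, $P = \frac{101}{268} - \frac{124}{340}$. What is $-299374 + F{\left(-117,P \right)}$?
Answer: $- \frac{34099825193}{113900} \approx -2.9938 \cdot 10^{5}$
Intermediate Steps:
$P = \frac{277}{22780}$ ($P = 101 \cdot \frac{1}{268} - \frac{31}{85} = \frac{101}{268} - \frac{31}{85} = \frac{277}{22780} \approx 0.01216$)
$F{\left(K,m \right)} = - \frac{K}{5} - \frac{m K^{2}}{5}$ ($F{\left(K,m \right)} = - \frac{K K m + K}{5} = - \frac{K^{2} m + K}{5} = - \frac{m K^{2} + K}{5} = - \frac{K + m K^{2}}{5} = - \frac{K}{5} - \frac{m K^{2}}{5}$)
$-299374 + F{\left(-117,P \right)} = -299374 - - \frac{117 \left(1 - \frac{32409}{22780}\right)}{5} = -299374 - \left(- \frac{117}{5}\right) \left(- \frac{9629}{22780}\right) = -299374 - \frac{1126593}{113900} = - \frac{34099825193}{113900}$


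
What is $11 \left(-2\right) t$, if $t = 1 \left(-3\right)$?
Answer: $66$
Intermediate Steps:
$t = -3$
$11 \left(-2\right) t = 11 \left(-2\right) \left(-3\right) = \left(-22\right) \left(-3\right) = 66$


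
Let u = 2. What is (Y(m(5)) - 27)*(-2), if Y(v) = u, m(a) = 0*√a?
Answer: 50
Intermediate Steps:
m(a) = 0
Y(v) = 2
(Y(m(5)) - 27)*(-2) = (2 - 27)*(-2) = -25*(-2) = 50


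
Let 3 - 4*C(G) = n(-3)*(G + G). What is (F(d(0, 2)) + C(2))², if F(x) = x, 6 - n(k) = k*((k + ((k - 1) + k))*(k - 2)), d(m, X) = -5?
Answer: 410881/16 ≈ 25680.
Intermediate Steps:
n(k) = 6 - k*(-1 + 3*k)*(-2 + k) (n(k) = 6 - k*(k + ((k - 1) + k))*(k - 2) = 6 - k*(k + ((-1 + k) + k))*(-2 + k) = 6 - k*(k + (-1 + 2*k))*(-2 + k) = 6 - k*(-1 + 3*k)*(-2 + k))
C(G) = ¾ - 78*G (C(G) = ¾ - (6 - 3*(-3)³ - 2*(-3) + 7*(-3)²)*(G + G)/4 = ¾ - (6 - 3*(-27) + 6 + 7*9)*2*G/4 = ¾ - (6 + 81 + 6 + 63)*2*G/4 = ¾ - 39*2*G = ¾ - 78*G)
(F(d(0, 2)) + C(2))² = (-5 + (¾ - 78*2))² = (-5 + (¾ - 156))² = (-5 - 621/4)² = (-641/4)² = 410881/16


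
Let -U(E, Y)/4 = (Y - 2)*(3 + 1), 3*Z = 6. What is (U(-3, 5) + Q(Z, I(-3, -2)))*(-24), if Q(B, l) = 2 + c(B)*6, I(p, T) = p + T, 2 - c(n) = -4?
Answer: 240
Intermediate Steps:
Z = 2 (Z = (⅓)*6 = 2)
c(n) = 6 (c(n) = 2 - 1*(-4) = 2 + 4 = 6)
I(p, T) = T + p
U(E, Y) = 32 - 16*Y (U(E, Y) = -4*(Y - 2)*(3 + 1) = -4*(-2 + Y)*4 = -4*(-8 + 4*Y) = 32 - 16*Y)
Q(B, l) = 38 (Q(B, l) = 2 + 6*6 = 2 + 36 = 38)
(U(-3, 5) + Q(Z, I(-3, -2)))*(-24) = ((32 - 16*5) + 38)*(-24) = ((32 - 80) + 38)*(-24) = (-48 + 38)*(-24) = -10*(-24) = 240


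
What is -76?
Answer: -76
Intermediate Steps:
-76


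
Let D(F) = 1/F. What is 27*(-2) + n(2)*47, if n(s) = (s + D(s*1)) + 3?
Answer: 409/2 ≈ 204.50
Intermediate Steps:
n(s) = 3 + s + 1/s (n(s) = (s + 1/(s*1)) + 3 = (s + 1/s) + 3 = 3 + s + 1/s)
27*(-2) + n(2)*47 = 27*(-2) + (3 + 2 + 1/2)*47 = -54 + (3 + 2 + 1/2)*47 = -54 + (11/2)*47 = -54 + 517/2 = 409/2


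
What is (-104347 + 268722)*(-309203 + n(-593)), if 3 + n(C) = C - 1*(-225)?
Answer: -50886226250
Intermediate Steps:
n(C) = 222 + C (n(C) = -3 + (C - 1*(-225)) = -3 + (C + 225) = -3 + (225 + C) = 222 + C)
(-104347 + 268722)*(-309203 + n(-593)) = (-104347 + 268722)*(-309203 + (222 - 593)) = 164375*(-309203 - 371) = 164375*(-309574) = -50886226250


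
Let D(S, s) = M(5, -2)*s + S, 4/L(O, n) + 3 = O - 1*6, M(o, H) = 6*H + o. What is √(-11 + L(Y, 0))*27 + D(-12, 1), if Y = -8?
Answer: -19 + 27*I*√3247/17 ≈ -19.0 + 90.502*I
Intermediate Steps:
M(o, H) = o + 6*H
L(O, n) = 4/(-9 + O) (L(O, n) = 4/(-3 + (O - 1*6)) = 4/(-3 + (O - 6)) = 4/(-3 + (-6 + O)) = 4/(-9 + O))
D(S, s) = S - 7*s (D(S, s) = (5 + 6*(-2))*s + S = (5 - 12)*s + S = -7*s + S = S - 7*s)
√(-11 + L(Y, 0))*27 + D(-12, 1) = √(-11 + 4/(-9 - 8))*27 + (-12 - 7*1) = √(-11 + 4/(-17))*27 + (-12 - 7) = √(-11 + 4*(-1/17))*27 - 19 = √(-11 - 4/17)*27 - 19 = √(-191/17)*27 - 19 = (I*√3247/17)*27 - 19 = 27*I*√3247/17 - 19 = -19 + 27*I*√3247/17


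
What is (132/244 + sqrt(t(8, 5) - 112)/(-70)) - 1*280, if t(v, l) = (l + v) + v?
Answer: -17047/61 - I*sqrt(91)/70 ≈ -279.46 - 0.13628*I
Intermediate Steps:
t(v, l) = l + 2*v
(132/244 + sqrt(t(8, 5) - 112)/(-70)) - 1*280 = (132/244 + sqrt((5 + 2*8) - 112)/(-70)) - 1*280 = (132*(1/244) + sqrt((5 + 16) - 112)*(-1/70)) - 280 = (33/61 + sqrt(21 - 112)*(-1/70)) - 280 = (33/61 + sqrt(-91)*(-1/70)) - 280 = (33/61 + (I*sqrt(91))*(-1/70)) - 280 = (33/61 - I*sqrt(91)/70) - 280 = -17047/61 - I*sqrt(91)/70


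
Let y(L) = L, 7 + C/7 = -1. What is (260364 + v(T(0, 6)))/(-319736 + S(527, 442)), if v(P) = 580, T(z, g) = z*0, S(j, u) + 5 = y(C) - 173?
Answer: -130472/159985 ≈ -0.81553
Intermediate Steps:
C = -56 (C = -49 + 7*(-1) = -49 - 7 = -56)
S(j, u) = -234 (S(j, u) = -5 + (-56 - 173) = -5 - 229 = -234)
T(z, g) = 0
(260364 + v(T(0, 6)))/(-319736 + S(527, 442)) = (260364 + 580)/(-319736 - 234) = 260944/(-319970) = 260944*(-1/319970) = -130472/159985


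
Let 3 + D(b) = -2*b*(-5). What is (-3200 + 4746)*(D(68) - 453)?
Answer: 346304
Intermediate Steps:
D(b) = -3 + 10*b (D(b) = -3 - 2*b*(-5) = -3 + 10*b)
(-3200 + 4746)*(D(68) - 453) = (-3200 + 4746)*((-3 + 10*68) - 453) = 1546*((-3 + 680) - 453) = 1546*(677 - 453) = 1546*224 = 346304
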